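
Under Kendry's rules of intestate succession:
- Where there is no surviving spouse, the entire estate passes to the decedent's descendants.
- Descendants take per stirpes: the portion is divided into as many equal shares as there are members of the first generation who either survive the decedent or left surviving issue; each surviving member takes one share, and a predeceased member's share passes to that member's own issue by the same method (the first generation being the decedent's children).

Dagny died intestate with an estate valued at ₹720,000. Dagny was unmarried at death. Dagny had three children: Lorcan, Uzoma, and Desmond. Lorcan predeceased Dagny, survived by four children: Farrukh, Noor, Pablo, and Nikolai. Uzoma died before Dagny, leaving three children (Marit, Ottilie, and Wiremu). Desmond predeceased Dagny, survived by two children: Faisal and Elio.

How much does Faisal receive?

Faisal receives ₹120,000.

The entire ₹720,000 passes to the descendants.
That amount (₹720,000) is divided into 3 shares of ₹240,000: Lorcan's ₹240,000 share passes to Lorcan's issue; Uzoma's ₹240,000 share passes to Uzoma's issue; Desmond's ₹240,000 share passes to Desmond's issue.
Lorcan's share (₹240,000) is divided into 4 shares of ₹60,000: Farrukh, Noor, Pablo, and Nikolai each take ₹60,000.
Uzoma's share (₹240,000) is divided into 3 shares of ₹80,000: Marit, Ottilie, and Wiremu each take ₹80,000.
Desmond's share (₹240,000) is divided into 2 shares of ₹120,000: Faisal and Elio each take ₹120,000.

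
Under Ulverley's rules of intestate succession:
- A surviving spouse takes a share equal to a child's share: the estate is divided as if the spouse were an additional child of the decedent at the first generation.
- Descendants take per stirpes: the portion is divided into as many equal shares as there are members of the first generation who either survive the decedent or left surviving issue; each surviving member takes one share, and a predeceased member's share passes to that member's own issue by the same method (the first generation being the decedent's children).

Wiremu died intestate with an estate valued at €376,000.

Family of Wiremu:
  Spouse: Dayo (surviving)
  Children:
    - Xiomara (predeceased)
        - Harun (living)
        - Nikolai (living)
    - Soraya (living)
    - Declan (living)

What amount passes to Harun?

Harun receives €47,000.

The spouse counts as an additional share at the children's level, so there are 4 primary shares of €94,000. Dayo takes one such share (€94,000).
The children's combined portion (€282,000) is divided into 3 shares of €94,000: Soraya and Declan each take €94,000; Xiomara's €94,000 share passes to Xiomara's issue.
Xiomara's share (€94,000) is divided into 2 shares of €47,000: Harun and Nikolai each take €47,000.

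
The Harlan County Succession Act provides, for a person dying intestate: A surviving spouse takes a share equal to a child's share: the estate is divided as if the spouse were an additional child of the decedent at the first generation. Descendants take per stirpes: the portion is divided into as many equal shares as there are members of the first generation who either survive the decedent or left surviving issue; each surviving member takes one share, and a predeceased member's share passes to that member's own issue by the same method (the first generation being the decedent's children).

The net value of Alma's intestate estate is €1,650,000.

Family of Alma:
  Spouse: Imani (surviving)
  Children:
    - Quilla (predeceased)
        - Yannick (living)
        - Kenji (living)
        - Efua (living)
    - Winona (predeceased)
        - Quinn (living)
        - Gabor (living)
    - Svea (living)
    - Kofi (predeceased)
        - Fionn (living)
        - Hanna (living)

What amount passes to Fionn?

Fionn receives €165,000.

The spouse counts as an additional share at the children's level, so there are 5 primary shares of €330,000. Imani takes one such share (€330,000).
The children's combined portion (€1,320,000) is divided into 4 shares of €330,000: Svea takes €330,000; Quilla's €330,000 share passes to Quilla's issue; Winona's €330,000 share passes to Winona's issue; Kofi's €330,000 share passes to Kofi's issue.
Quilla's share (€330,000) is divided into 3 shares of €110,000: Yannick, Kenji, and Efua each take €110,000.
Winona's share (€330,000) is divided into 2 shares of €165,000: Quinn and Gabor each take €165,000.
Kofi's share (€330,000) is divided into 2 shares of €165,000: Fionn and Hanna each take €165,000.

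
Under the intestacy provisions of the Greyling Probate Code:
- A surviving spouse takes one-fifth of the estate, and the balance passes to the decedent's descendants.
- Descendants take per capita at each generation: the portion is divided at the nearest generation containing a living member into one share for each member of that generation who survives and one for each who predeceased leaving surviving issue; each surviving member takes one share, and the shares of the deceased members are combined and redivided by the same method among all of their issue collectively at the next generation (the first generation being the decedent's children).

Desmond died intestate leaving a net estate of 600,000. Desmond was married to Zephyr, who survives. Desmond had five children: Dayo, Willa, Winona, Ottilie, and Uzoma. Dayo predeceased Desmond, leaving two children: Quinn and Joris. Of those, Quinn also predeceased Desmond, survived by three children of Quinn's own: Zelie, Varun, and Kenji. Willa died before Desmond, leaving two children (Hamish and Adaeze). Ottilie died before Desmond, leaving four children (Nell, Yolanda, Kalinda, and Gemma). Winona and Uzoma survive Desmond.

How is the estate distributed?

Zephyr takes one-fifth of 600,000 = 120,000. The remaining 480,000 passes to the descendants.
The descendants' portion (480,000) is divided at the children's generation into 5 shares of 96,000. Winona and Uzoma each take 96,000. The 3 shares of the deceased (Dayo, Willa, and Ottilie) are combined into a pool of 288,000.
That pool (288,000) is divided at the grandchildren's generation into 8 shares of 36,000. Joris, Hamish, Adaeze, Nell, Yolanda, Kalinda, and Gemma each take 36,000. The remaining share for the deceased Quinn (36,000) is carried to the next generation.
That pool (36,000) is divided at the great-grandchildren's generation equally among Zelie, Varun, and Kenji: 12,000 each.

Zephyr: 120,000; Zelie: 12,000; Varun: 12,000; Kenji: 12,000; Joris: 36,000; Hamish: 36,000; Adaeze: 36,000; Winona: 96,000; Nell: 36,000; Yolanda: 36,000; Kalinda: 36,000; Gemma: 36,000; Uzoma: 96,000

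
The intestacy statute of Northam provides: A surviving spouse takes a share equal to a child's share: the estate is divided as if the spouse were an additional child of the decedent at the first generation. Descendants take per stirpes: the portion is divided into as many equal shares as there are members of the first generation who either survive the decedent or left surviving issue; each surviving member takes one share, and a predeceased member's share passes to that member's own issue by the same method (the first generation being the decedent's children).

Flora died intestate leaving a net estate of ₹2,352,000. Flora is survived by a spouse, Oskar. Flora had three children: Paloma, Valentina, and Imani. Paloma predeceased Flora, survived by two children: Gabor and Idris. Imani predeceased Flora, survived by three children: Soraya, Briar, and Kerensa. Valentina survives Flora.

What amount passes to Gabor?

The spouse counts as an additional share at the children's level, so there are 4 primary shares of ₹588,000. Oskar takes one such share (₹588,000).
The children's combined portion (₹1,764,000) is divided into 3 shares of ₹588,000: Valentina takes ₹588,000; Paloma's ₹588,000 share passes to Paloma's issue; Imani's ₹588,000 share passes to Imani's issue.
Paloma's share (₹588,000) is divided into 2 shares of ₹294,000: Gabor and Idris each take ₹294,000.
Imani's share (₹588,000) is divided into 3 shares of ₹196,000: Soraya, Briar, and Kerensa each take ₹196,000.

Gabor receives ₹294,000.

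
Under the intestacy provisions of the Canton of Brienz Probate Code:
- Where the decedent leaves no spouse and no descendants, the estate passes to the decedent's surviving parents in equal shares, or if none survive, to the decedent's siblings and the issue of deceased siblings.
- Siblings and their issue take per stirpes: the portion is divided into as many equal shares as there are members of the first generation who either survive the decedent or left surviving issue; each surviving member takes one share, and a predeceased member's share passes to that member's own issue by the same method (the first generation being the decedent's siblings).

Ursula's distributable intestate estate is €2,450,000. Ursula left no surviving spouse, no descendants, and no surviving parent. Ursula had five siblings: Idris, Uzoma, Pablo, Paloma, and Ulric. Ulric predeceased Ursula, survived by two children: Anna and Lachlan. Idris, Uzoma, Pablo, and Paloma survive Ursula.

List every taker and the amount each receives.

The entire €2,450,000 passes to the siblings and their issue.
That amount (€2,450,000) is divided into 5 shares of €490,000: Idris, Uzoma, Pablo, and Paloma each take €490,000; Ulric's €490,000 share passes to Ulric's issue.
Ulric's share (€490,000) is divided into 2 shares of €245,000: Anna and Lachlan each take €245,000.

Idris: €490,000; Uzoma: €490,000; Pablo: €490,000; Paloma: €490,000; Anna: €245,000; Lachlan: €245,000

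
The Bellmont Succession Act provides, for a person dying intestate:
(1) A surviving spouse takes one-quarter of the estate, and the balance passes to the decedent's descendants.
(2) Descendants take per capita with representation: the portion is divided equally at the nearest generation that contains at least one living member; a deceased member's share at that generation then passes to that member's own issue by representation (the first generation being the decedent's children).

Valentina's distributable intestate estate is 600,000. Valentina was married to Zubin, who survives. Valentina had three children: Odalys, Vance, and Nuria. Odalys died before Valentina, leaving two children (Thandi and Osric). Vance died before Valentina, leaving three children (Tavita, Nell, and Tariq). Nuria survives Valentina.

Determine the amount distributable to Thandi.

Zubin takes one-quarter of 600,000 = 150,000. The remaining 450,000 passes to the descendants.
The descendants' portion (450,000) is divided into 3 shares of 150,000: Nuria takes 150,000; Odalys's 150,000 share passes to Odalys's issue; Vance's 150,000 share passes to Vance's issue.
Odalys's share (150,000) is divided into 2 shares of 75,000: Thandi and Osric each take 75,000.
Vance's share (150,000) is divided into 3 shares of 50,000: Tavita, Nell, and Tariq each take 50,000.

Thandi receives 75,000.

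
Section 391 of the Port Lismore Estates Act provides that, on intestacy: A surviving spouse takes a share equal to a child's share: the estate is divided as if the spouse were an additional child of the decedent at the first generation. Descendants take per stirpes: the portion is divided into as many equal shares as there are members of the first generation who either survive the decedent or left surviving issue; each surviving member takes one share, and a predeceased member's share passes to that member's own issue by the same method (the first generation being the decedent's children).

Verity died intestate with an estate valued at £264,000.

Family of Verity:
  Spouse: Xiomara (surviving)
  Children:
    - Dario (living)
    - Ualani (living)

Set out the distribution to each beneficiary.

Xiomara: £88,000; Dario: £88,000; Ualani: £88,000

The spouse counts as an additional share at the children's level, so there are 3 primary shares of £88,000. Xiomara takes one such share (£88,000).
The children's combined portion (£176,000) is divided into 2 shares of £88,000: Dario and Ualani each take £88,000.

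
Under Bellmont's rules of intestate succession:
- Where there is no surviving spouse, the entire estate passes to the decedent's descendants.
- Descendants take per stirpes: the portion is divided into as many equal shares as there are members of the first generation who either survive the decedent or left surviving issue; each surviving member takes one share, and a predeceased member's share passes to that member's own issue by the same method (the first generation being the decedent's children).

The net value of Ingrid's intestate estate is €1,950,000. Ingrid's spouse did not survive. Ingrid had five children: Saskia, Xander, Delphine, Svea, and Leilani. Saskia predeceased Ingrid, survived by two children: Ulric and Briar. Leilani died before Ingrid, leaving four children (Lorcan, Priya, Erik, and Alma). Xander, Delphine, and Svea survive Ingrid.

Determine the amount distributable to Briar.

Briar receives €195,000.

The entire €1,950,000 passes to the descendants.
That amount (€1,950,000) is divided into 5 shares of €390,000: Xander, Delphine, and Svea each take €390,000; Saskia's €390,000 share passes to Saskia's issue; Leilani's €390,000 share passes to Leilani's issue.
Saskia's share (€390,000) is divided into 2 shares of €195,000: Ulric and Briar each take €195,000.
Leilani's share (€390,000) is divided into 4 shares of €97,500: Lorcan, Priya, Erik, and Alma each take €97,500.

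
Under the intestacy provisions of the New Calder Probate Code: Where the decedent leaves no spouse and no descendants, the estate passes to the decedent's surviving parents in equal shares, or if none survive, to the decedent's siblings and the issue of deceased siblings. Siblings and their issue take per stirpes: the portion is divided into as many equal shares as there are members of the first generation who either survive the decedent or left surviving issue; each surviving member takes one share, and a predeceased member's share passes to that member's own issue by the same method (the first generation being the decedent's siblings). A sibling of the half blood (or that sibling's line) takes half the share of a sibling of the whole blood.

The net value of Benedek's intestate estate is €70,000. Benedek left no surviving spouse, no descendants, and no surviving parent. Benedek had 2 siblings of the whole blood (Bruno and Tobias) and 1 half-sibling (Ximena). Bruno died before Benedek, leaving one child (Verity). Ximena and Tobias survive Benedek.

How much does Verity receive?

Verity receives €28,000.

The entire €70,000 passes to the siblings and their issue.
Counting each half-blood sibling's line as half a unit, there are 5/2 units in €70,000, so one unit is €28,000. Whole-blood lines (Bruno and Tobias) take €28,000 each; half-blood lines (Ximena) take €14,000 each.
Bruno's share (€28,000) passes entirely to Verity.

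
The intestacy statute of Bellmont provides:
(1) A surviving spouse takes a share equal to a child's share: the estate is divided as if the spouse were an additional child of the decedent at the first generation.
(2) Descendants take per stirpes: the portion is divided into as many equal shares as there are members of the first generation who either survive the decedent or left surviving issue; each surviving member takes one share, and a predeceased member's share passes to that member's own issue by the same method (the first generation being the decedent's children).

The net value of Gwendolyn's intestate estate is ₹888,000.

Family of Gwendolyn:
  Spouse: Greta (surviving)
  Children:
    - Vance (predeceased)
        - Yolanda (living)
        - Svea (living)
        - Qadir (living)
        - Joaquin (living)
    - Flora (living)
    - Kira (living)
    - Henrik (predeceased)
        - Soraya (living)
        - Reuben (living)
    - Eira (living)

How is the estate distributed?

Greta: ₹148,000; Yolanda: ₹37,000; Svea: ₹37,000; Qadir: ₹37,000; Joaquin: ₹37,000; Flora: ₹148,000; Kira: ₹148,000; Soraya: ₹74,000; Reuben: ₹74,000; Eira: ₹148,000

The spouse counts as an additional share at the children's level, so there are 6 primary shares of ₹148,000. Greta takes one such share (₹148,000).
The children's combined portion (₹740,000) is divided into 5 shares of ₹148,000: Flora, Kira, and Eira each take ₹148,000; Vance's ₹148,000 share passes to Vance's issue; Henrik's ₹148,000 share passes to Henrik's issue.
Vance's share (₹148,000) is divided into 4 shares of ₹37,000: Yolanda, Svea, Qadir, and Joaquin each take ₹37,000.
Henrik's share (₹148,000) is divided into 2 shares of ₹74,000: Soraya and Reuben each take ₹74,000.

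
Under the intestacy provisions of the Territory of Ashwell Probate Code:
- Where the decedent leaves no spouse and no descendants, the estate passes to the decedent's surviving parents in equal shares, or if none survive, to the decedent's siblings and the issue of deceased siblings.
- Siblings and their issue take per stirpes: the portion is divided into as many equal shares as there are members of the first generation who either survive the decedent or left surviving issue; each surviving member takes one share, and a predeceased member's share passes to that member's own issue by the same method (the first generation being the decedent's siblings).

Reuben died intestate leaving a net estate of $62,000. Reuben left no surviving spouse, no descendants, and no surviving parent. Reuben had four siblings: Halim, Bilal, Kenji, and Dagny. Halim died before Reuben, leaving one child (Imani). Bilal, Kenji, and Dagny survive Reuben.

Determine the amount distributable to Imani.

Imani receives $15,500.

The entire $62,000 passes to the siblings and their issue.
That amount ($62,000) is divided into 4 shares of $15,500: Bilal, Kenji, and Dagny each take $15,500; Halim's $15,500 share passes to Halim's issue.
Halim's share ($15,500) passes entirely to Imani.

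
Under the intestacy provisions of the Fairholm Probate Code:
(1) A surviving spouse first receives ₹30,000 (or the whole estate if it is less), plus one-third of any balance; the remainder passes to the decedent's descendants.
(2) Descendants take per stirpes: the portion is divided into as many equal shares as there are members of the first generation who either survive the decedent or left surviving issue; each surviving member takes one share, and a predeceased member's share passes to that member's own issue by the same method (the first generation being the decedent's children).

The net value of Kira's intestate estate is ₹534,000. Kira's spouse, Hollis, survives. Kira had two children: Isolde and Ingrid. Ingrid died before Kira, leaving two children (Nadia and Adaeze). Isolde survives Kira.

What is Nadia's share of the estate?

Nadia receives ₹84,000.

Hollis first takes ₹30,000, leaving a balance of ₹504,000. Hollis then takes one-third of the balance (₹168,000), for a total of ₹198,000. The remaining ₹336,000 passes to the descendants.
The descendants' portion (₹336,000) is divided into 2 shares of ₹168,000: Isolde takes ₹168,000; Ingrid's ₹168,000 share passes to Ingrid's issue.
Ingrid's share (₹168,000) is divided into 2 shares of ₹84,000: Nadia and Adaeze each take ₹84,000.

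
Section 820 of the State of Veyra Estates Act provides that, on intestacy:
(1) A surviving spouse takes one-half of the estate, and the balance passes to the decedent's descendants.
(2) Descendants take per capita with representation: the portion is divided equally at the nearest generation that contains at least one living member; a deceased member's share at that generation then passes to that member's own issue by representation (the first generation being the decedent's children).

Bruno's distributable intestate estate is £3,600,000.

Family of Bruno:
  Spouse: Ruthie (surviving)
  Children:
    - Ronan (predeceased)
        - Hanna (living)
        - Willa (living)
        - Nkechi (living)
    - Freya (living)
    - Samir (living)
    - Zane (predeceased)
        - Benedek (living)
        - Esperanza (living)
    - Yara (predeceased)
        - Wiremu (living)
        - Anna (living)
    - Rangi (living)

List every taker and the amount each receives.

Ruthie takes one-half of £3,600,000 = £1,800,000. The remaining £1,800,000 passes to the descendants.
The descendants' portion (£1,800,000) is divided into 6 shares of £300,000: Freya, Samir, and Rangi each take £300,000; Ronan's £300,000 share passes to Ronan's issue; Zane's £300,000 share passes to Zane's issue; Yara's £300,000 share passes to Yara's issue.
Ronan's share (£300,000) is divided into 3 shares of £100,000: Hanna, Willa, and Nkechi each take £100,000.
Zane's share (£300,000) is divided into 2 shares of £150,000: Benedek and Esperanza each take £150,000.
Yara's share (£300,000) is divided into 2 shares of £150,000: Wiremu and Anna each take £150,000.

Ruthie: £1,800,000; Hanna: £100,000; Willa: £100,000; Nkechi: £100,000; Freya: £300,000; Samir: £300,000; Benedek: £150,000; Esperanza: £150,000; Wiremu: £150,000; Anna: £150,000; Rangi: £300,000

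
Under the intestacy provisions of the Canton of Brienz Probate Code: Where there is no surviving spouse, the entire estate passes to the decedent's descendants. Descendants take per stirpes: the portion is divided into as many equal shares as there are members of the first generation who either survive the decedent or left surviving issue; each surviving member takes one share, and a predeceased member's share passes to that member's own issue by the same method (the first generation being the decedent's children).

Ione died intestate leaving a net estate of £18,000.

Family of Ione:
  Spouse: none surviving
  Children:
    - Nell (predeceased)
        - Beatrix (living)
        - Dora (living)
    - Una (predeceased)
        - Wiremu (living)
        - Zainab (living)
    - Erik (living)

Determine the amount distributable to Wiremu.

Wiremu receives £3,000.

The entire £18,000 passes to the descendants.
That amount (£18,000) is divided into 3 shares of £6,000: Erik takes £6,000; Nell's £6,000 share passes to Nell's issue; Una's £6,000 share passes to Una's issue.
Nell's share (£6,000) is divided into 2 shares of £3,000: Beatrix and Dora each take £3,000.
Una's share (£6,000) is divided into 2 shares of £3,000: Wiremu and Zainab each take £3,000.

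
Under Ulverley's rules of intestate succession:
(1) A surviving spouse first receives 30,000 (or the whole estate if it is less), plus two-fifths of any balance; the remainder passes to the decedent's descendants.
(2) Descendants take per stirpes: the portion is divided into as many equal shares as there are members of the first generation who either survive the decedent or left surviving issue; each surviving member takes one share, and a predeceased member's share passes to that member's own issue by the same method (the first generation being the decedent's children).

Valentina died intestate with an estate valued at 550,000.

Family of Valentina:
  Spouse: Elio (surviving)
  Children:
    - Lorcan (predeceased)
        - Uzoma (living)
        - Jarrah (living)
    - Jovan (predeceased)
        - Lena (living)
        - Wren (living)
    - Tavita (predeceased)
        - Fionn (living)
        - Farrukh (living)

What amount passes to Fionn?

Elio first takes 30,000, leaving a balance of 520,000. Elio then takes two-fifths of the balance (208,000), for a total of 238,000. The remaining 312,000 passes to the descendants.
The descendants' portion (312,000) is divided into 3 shares of 104,000: Lorcan's 104,000 share passes to Lorcan's issue; Jovan's 104,000 share passes to Jovan's issue; Tavita's 104,000 share passes to Tavita's issue.
Lorcan's share (104,000) is divided into 2 shares of 52,000: Uzoma and Jarrah each take 52,000.
Jovan's share (104,000) is divided into 2 shares of 52,000: Lena and Wren each take 52,000.
Tavita's share (104,000) is divided into 2 shares of 52,000: Fionn and Farrukh each take 52,000.

Fionn receives 52,000.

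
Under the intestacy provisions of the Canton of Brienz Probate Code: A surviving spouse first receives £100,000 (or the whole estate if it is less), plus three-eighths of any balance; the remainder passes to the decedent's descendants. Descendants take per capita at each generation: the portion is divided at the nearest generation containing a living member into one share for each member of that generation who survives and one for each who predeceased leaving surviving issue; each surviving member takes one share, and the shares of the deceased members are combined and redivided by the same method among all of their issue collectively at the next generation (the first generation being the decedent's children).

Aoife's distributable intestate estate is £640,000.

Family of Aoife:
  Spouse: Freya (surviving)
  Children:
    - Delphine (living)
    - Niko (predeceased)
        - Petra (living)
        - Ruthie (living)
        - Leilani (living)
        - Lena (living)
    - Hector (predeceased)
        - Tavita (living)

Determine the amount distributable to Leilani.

Leilani receives £45,000.

Freya first takes £100,000, leaving a balance of £540,000. Freya then takes three-eighths of the balance (£202,500), for a total of £302,500. The remaining £337,500 passes to the descendants.
The descendants' portion (£337,500) is divided at the children's generation into 3 shares of £112,500. Delphine takes £112,500. The 2 shares of the deceased (Niko and Hector) are combined into a pool of £225,000.
That pool (£225,000) is divided at the grandchildren's generation equally among Petra, Ruthie, Leilani, Lena, and Tavita: £45,000 each.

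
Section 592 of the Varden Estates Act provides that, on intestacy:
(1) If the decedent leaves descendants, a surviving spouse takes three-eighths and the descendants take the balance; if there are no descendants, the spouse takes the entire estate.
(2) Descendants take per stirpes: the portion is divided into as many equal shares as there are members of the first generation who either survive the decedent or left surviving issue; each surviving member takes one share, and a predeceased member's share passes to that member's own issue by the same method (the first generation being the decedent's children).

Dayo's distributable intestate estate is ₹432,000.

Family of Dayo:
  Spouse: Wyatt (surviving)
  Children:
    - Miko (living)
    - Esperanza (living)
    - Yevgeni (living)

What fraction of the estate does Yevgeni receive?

Yevgeni receives 5/24 of the estate.

Wyatt takes three-eighths of ₹432,000 = ₹162,000. The remaining ₹270,000 passes to the descendants.
The descendants' portion (₹270,000) is divided into 3 shares of ₹90,000: Miko, Esperanza, and Yevgeni each take ₹90,000.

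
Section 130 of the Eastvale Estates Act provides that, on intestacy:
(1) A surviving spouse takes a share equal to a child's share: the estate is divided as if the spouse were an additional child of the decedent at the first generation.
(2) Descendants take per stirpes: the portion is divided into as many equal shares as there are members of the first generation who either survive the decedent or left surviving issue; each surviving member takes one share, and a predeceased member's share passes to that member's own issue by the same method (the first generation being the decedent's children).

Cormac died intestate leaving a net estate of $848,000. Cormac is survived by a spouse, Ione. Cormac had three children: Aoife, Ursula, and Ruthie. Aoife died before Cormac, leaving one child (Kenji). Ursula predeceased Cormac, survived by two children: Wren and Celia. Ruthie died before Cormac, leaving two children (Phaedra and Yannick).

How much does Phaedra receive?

Phaedra receives $106,000.

The spouse counts as an additional share at the children's level, so there are 4 primary shares of $212,000. Ione takes one such share ($212,000).
The children's combined portion ($636,000) is divided into 3 shares of $212,000: Aoife's $212,000 share passes to Aoife's issue; Ursula's $212,000 share passes to Ursula's issue; Ruthie's $212,000 share passes to Ruthie's issue.
Aoife's share ($212,000) passes entirely to Kenji.
Ursula's share ($212,000) is divided into 2 shares of $106,000: Wren and Celia each take $106,000.
Ruthie's share ($212,000) is divided into 2 shares of $106,000: Phaedra and Yannick each take $106,000.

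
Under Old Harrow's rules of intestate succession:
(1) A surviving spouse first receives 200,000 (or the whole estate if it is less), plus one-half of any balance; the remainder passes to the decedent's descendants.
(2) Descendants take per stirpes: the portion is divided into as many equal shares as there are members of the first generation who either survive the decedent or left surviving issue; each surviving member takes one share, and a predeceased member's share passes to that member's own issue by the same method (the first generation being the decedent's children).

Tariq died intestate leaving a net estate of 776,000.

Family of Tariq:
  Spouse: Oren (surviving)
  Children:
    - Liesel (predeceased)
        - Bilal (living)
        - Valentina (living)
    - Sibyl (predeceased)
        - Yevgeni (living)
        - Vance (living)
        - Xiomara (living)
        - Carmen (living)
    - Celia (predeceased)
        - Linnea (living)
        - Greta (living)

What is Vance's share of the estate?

Vance receives 24,000.

Oren first takes 200,000, leaving a balance of 576,000. Oren then takes one-half of the balance (288,000), for a total of 488,000. The remaining 288,000 passes to the descendants.
The descendants' portion (288,000) is divided into 3 shares of 96,000: Liesel's 96,000 share passes to Liesel's issue; Sibyl's 96,000 share passes to Sibyl's issue; Celia's 96,000 share passes to Celia's issue.
Liesel's share (96,000) is divided into 2 shares of 48,000: Bilal and Valentina each take 48,000.
Sibyl's share (96,000) is divided into 4 shares of 24,000: Yevgeni, Vance, Xiomara, and Carmen each take 24,000.
Celia's share (96,000) is divided into 2 shares of 48,000: Linnea and Greta each take 48,000.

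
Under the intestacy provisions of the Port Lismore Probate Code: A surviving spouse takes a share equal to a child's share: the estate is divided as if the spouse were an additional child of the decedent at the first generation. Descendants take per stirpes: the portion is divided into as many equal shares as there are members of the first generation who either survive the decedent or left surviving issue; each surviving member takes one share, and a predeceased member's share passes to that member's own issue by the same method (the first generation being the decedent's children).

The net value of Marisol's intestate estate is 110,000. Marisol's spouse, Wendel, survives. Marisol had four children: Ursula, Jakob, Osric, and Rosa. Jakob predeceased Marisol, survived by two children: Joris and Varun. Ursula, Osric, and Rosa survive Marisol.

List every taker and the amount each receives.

Wendel: 22,000; Ursula: 22,000; Joris: 11,000; Varun: 11,000; Osric: 22,000; Rosa: 22,000

The spouse counts as an additional share at the children's level, so there are 5 primary shares of 22,000. Wendel takes one such share (22,000).
The children's combined portion (88,000) is divided into 4 shares of 22,000: Ursula, Osric, and Rosa each take 22,000; Jakob's 22,000 share passes to Jakob's issue.
Jakob's share (22,000) is divided into 2 shares of 11,000: Joris and Varun each take 11,000.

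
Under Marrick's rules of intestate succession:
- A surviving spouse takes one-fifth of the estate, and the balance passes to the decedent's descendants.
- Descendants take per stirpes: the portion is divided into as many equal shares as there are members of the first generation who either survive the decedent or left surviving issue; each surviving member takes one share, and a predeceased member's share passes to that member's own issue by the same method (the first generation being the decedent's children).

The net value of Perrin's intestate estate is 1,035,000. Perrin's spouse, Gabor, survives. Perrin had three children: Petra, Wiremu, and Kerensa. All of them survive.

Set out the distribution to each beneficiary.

Gabor: 207,000; Petra: 276,000; Wiremu: 276,000; Kerensa: 276,000

Gabor takes one-fifth of 1,035,000 = 207,000. The remaining 828,000 passes to the descendants.
The descendants' portion (828,000) is divided into 3 shares of 276,000: Petra, Wiremu, and Kerensa each take 276,000.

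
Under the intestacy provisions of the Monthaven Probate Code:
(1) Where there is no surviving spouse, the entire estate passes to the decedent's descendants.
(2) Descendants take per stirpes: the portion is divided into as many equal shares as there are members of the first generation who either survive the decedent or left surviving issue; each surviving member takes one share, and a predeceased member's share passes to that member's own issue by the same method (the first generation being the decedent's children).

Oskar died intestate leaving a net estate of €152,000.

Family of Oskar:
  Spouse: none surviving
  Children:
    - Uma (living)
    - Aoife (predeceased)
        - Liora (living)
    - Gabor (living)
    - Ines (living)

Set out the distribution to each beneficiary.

The entire €152,000 passes to the descendants.
That amount (€152,000) is divided into 4 shares of €38,000: Uma, Gabor, and Ines each take €38,000; Aoife's €38,000 share passes to Aoife's issue.
Aoife's share (€38,000) passes entirely to Liora.

Uma: €38,000; Liora: €38,000; Gabor: €38,000; Ines: €38,000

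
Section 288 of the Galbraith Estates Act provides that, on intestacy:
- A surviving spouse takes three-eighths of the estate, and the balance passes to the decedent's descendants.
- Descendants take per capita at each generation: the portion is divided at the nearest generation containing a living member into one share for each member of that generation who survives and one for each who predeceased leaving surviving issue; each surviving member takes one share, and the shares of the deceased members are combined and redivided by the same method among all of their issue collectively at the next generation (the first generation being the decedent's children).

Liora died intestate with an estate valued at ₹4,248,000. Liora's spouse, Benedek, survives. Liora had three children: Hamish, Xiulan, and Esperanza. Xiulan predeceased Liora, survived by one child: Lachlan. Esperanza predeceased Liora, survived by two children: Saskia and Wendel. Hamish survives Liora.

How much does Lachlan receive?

Benedek takes three-eighths of ₹4,248,000 = ₹1,593,000. The remaining ₹2,655,000 passes to the descendants.
The descendants' portion (₹2,655,000) is divided at the children's generation into 3 shares of ₹885,000. Hamish takes ₹885,000. The 2 shares of the deceased (Xiulan and Esperanza) are combined into a pool of ₹1,770,000.
That pool (₹1,770,000) is divided at the grandchildren's generation equally among Lachlan, Saskia, and Wendel: ₹590,000 each.

Lachlan receives ₹590,000.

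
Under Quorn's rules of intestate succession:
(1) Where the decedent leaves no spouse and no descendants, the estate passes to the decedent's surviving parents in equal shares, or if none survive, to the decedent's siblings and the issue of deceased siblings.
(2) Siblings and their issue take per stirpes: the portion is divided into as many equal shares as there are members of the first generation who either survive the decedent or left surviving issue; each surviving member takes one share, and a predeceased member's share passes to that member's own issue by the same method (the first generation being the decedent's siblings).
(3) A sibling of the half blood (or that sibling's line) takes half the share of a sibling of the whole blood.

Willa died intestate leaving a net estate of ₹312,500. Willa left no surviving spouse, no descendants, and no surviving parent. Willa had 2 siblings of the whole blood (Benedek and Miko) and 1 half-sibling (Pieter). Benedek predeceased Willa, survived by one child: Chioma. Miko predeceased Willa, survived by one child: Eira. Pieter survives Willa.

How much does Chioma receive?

The entire ₹312,500 passes to the siblings and their issue.
Counting each half-blood sibling's line as half a unit, there are 5/2 units in ₹312,500, so one unit is ₹125,000. Whole-blood lines (Benedek and Miko) take ₹125,000 each; half-blood lines (Pieter) take ₹62,500 each.
Benedek's share (₹125,000) passes entirely to Chioma.
Miko's share (₹125,000) passes entirely to Eira.

Chioma receives ₹125,000.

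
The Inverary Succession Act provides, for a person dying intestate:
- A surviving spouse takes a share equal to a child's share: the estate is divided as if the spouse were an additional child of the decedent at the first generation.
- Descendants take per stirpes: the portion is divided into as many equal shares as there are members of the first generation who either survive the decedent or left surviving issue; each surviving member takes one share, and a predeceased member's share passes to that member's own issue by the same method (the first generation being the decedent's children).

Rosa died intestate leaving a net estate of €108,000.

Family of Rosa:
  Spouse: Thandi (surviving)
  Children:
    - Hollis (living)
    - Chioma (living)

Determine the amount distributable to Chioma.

The spouse counts as an additional share at the children's level, so there are 3 primary shares of €36,000. Thandi takes one such share (€36,000).
The children's combined portion (€72,000) is divided into 2 shares of €36,000: Hollis and Chioma each take €36,000.

Chioma receives €36,000.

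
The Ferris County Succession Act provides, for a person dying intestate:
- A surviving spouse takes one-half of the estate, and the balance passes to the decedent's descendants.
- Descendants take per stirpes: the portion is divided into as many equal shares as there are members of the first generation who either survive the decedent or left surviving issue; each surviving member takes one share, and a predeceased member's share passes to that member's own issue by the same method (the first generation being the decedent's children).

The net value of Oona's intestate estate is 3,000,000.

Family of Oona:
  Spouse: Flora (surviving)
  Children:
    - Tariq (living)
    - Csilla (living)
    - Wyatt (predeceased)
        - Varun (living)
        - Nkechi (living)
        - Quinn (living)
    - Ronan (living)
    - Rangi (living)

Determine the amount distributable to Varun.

Flora takes one-half of 3,000,000 = 1,500,000. The remaining 1,500,000 passes to the descendants.
The descendants' portion (1,500,000) is divided into 5 shares of 300,000: Tariq, Csilla, Ronan, and Rangi each take 300,000; Wyatt's 300,000 share passes to Wyatt's issue.
Wyatt's share (300,000) is divided into 3 shares of 100,000: Varun, Nkechi, and Quinn each take 100,000.

Varun receives 100,000.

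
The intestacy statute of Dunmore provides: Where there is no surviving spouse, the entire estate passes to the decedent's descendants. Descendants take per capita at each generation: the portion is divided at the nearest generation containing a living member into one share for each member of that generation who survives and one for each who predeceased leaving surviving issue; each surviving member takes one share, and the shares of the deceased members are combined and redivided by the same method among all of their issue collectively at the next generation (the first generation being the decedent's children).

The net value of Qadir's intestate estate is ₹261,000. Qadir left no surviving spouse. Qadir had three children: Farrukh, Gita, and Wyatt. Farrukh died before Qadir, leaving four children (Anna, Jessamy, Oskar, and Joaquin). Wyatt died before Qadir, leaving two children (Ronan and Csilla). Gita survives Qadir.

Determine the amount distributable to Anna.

The entire ₹261,000 passes to the descendants.
That amount (₹261,000) is divided at the children's generation into 3 shares of ₹87,000. Gita takes ₹87,000. The 2 shares of the deceased (Farrukh and Wyatt) are combined into a pool of ₹174,000.
That pool (₹174,000) is divided at the grandchildren's generation equally among Anna, Jessamy, Oskar, Joaquin, Ronan, and Csilla: ₹29,000 each.

Anna receives ₹29,000.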